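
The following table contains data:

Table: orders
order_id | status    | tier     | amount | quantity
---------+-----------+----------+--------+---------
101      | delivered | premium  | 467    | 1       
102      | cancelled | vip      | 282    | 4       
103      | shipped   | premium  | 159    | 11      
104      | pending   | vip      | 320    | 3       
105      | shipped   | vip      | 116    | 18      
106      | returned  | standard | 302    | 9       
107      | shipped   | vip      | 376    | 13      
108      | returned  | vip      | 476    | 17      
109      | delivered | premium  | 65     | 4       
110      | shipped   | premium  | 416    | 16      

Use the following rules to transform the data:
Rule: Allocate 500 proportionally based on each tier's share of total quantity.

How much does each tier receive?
premium: 166.67, standard: 46.88, vip: 286.46

Step 1: Calculate total quantity = 96
Step 2: Calculate each tier's proportion:
  premium: 32/96 = 33.33% → 166.67
  standard: 9/96 = 9.38% → 46.88
  vip: 55/96 = 57.29% → 286.46
Step 3: Verify: sum of allocations ≈ 500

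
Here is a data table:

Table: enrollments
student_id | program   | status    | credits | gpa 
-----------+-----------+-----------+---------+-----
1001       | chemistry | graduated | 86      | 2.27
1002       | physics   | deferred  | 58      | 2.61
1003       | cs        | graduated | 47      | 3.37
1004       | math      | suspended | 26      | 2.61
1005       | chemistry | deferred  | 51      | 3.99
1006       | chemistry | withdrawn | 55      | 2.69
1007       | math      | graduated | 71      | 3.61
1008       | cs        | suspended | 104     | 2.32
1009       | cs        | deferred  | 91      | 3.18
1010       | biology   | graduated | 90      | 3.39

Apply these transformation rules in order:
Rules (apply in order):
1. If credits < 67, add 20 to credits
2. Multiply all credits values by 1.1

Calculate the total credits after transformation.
856.9

Step 1: Apply Rule 1 - Add 20 to records with credits < 67
  - 5 records affected: 237 + (5 × 20) = 337
  - Unaffected records: 442
  - Sum after Rule 1: 779
Step 2: Apply Rule 2 - Multiply all by 1.1
  - 779 × 1.1 = 856.9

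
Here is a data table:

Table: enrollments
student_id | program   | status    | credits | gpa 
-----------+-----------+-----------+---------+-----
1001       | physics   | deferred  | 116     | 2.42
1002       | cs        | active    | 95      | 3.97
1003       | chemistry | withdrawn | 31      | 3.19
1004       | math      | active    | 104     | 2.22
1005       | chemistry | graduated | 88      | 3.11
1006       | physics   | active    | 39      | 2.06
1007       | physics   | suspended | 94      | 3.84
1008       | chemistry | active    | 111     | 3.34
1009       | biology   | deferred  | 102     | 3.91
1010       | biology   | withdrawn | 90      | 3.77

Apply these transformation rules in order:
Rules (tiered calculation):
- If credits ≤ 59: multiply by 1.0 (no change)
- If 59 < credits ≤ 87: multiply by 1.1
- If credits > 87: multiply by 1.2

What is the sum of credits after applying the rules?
1030.0

Step 1: Tier 1 (credits ≤ 59): 2 records, sum = 70 × 1.0 = 70.0
Step 2: Tier 2 (59 < credits ≤ 87): 0 records, sum = 0 × 1.1 = 0.0
Step 3: Tier 3 (credits > 87): 8 records, sum = 800 × 1.2 = 960.0
Step 4: Final sum = 70.0 + 0.0 + 960.0 = 1030.0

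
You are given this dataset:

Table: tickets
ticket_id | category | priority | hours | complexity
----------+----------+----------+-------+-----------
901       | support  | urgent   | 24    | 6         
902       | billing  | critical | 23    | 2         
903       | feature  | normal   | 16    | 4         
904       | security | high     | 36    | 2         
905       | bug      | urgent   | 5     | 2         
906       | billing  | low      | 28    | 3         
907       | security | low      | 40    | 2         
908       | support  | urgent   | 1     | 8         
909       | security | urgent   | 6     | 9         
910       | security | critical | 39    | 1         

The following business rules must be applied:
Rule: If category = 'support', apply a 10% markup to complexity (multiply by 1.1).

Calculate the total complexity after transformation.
40.4

Step 1: Records with category = 'support' have total complexity = 14
Step 2: Apply multiplier: 14 × 1.1 = 15.4
Step 3: Other records total: 25
Step 4: Final sum = 15.4 + 25 = 40.4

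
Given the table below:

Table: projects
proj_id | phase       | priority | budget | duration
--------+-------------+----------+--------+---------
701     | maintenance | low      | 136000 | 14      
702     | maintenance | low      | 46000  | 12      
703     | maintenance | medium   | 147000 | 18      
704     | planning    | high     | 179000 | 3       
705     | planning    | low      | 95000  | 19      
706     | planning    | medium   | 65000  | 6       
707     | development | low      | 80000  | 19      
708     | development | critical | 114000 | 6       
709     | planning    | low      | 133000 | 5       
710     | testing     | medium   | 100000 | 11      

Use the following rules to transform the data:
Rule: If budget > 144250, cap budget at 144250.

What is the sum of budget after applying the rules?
1057500

Step 1: 2 records have budget > 144250
Step 2: These records originally summed to 326000
Step 3: After capping: 2 × 144250 = 288500
Step 4: Unaffected records sum: 769000
Step 5: Final sum = 288500 + 769000 = 1057500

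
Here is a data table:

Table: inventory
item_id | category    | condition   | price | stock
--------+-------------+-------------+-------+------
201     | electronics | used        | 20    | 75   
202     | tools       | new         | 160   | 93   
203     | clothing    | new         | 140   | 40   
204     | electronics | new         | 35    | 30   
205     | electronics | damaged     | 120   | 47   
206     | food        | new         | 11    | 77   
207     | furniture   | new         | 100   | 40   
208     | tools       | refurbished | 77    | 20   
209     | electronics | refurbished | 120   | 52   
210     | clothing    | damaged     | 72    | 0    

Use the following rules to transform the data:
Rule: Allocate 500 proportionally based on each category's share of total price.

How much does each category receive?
clothing: 123.98, electronics: 172.51, food: 6.43, furniture: 58.48, tools: 138.6

Step 1: Calculate total price = 855
Step 2: Calculate each category's proportion:
  clothing: 212/855 = 24.80% → 123.98
  electronics: 295/855 = 34.50% → 172.51
  food: 11/855 = 1.29% → 6.43
  furniture: 100/855 = 11.70% → 58.48
  tools: 237/855 = 27.72% → 138.6
Step 3: Verify: sum of allocations ≈ 500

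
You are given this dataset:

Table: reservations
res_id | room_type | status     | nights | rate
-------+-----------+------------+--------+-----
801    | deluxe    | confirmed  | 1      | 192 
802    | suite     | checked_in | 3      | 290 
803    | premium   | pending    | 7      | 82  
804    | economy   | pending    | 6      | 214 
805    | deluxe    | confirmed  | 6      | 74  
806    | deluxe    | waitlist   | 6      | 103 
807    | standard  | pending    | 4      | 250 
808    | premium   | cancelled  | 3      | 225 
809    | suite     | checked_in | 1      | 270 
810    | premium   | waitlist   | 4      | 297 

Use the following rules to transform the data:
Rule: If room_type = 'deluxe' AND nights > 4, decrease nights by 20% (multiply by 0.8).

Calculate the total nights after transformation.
38.6

Step 1: Find records where room_type = 'deluxe' AND nights > 4
Step 2: 2 records match, summing to 12
Step 3: After multiplier: 12 × 0.8 = 9.6
Step 4: Unaffected records sum: 29
Step 5: Final sum = 9.6 + 29 = 38.6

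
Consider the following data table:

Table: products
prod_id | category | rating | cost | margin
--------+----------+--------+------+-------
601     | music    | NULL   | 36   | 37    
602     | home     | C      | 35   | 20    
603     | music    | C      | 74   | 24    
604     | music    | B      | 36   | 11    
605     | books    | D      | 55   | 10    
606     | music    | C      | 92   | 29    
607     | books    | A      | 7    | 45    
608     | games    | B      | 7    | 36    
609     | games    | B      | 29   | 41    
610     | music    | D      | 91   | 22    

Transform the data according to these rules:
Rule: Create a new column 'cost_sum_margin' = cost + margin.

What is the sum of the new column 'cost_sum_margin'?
737

Step 1: For each record, compute cost + margin
Example calculations:
  36 + 37 = 73
  35 + 20 = 55
  74 + 24 = 98
  ...
Step 2: Sum all derived values
Step 3: Total = 737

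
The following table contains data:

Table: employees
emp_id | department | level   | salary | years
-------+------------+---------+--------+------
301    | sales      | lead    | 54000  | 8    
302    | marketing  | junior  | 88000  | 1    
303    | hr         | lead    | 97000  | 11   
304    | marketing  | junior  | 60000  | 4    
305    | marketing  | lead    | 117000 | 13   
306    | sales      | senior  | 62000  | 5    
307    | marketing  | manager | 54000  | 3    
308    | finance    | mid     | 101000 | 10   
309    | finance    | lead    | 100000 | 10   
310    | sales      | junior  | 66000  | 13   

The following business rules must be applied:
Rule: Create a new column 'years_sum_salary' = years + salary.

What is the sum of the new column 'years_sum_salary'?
799078

Step 1: For each record, compute years + salary
Example calculations:
  8 + 54000 = 54008
  1 + 88000 = 88001
  11 + 97000 = 97011
  ...
Step 2: Sum all derived values
Step 3: Total = 799078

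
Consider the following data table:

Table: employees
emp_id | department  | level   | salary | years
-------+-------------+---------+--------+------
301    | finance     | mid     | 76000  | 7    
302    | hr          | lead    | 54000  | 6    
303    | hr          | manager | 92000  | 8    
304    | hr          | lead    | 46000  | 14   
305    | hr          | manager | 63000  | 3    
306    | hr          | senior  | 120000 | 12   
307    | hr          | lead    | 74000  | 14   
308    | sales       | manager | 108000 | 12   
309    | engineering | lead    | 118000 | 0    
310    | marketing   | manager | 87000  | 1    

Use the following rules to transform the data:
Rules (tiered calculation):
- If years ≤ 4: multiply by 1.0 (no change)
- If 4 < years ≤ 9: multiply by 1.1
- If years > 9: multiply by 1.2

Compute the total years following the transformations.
89.5

Step 1: Tier 1 (years ≤ 4): 3 records, sum = 4 × 1.0 = 4.0
Step 2: Tier 2 (4 < years ≤ 9): 3 records, sum = 21 × 1.1 = 23.1
Step 3: Tier 3 (years > 9): 4 records, sum = 52 × 1.2 = 62.4
Step 4: Final sum = 4.0 + 23.1 + 62.4 = 89.5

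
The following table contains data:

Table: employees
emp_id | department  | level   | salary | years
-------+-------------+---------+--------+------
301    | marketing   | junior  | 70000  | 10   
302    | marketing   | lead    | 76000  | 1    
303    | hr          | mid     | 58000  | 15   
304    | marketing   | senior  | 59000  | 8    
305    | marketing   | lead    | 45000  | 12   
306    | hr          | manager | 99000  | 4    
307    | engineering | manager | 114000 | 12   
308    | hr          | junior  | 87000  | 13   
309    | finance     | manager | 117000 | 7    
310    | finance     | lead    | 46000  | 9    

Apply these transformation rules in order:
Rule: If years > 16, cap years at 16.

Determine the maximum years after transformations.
15

Step 1: Original maximum years = 15
Step 2: Check cap of 16 against maximum
Step 3: No records exceed the cap (max 15 <= cap 16), so no capping applies
Step 4: Maximum after transformation = 15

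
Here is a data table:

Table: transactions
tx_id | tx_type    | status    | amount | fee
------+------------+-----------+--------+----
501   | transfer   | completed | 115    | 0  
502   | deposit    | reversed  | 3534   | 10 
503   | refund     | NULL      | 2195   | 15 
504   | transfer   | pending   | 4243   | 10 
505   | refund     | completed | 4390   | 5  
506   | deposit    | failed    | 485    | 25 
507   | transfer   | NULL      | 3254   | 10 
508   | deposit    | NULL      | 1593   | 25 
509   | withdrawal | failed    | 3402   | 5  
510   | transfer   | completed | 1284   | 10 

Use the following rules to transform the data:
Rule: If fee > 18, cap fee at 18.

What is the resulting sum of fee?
101

Step 1: 2 records have fee > 18
Step 2: These records originally summed to 50
Step 3: After capping: 2 × 18 = 36
Step 4: Unaffected records sum: 65
Step 5: Final sum = 36 + 65 = 101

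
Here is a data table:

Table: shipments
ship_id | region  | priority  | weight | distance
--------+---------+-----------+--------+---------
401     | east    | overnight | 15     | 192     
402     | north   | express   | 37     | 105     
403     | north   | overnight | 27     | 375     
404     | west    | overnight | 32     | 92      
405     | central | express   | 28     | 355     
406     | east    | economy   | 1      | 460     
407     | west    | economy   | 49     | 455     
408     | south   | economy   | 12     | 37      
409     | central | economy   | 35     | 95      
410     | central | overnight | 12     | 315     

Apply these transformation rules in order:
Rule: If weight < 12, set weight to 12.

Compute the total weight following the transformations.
259

Step 1: 1 records have weight < 12
Step 2: These records originally summed to 1
Step 3: After setting to minimum: 1 × 12 = 12
Step 4: Unaffected records sum: 247
Step 5: Final sum = 12 + 247 = 259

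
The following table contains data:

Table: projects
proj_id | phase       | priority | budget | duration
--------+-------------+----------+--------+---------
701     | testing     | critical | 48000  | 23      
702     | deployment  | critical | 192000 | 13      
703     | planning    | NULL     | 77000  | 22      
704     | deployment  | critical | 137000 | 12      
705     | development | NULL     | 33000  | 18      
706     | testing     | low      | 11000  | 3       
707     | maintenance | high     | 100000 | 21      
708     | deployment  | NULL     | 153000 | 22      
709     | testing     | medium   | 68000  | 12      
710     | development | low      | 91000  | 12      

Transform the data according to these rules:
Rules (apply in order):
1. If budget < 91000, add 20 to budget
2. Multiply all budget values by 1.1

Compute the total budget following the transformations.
1001110.0

Step 1: Apply Rule 1 - Add 20 to records with budget < 91000
  - 5 records affected: 237000 + (5 × 20) = 237100
  - Unaffected records: 673000
  - Sum after Rule 1: 910100
Step 2: Apply Rule 2 - Multiply all by 1.1
  - 910100 × 1.1 = 1001110.0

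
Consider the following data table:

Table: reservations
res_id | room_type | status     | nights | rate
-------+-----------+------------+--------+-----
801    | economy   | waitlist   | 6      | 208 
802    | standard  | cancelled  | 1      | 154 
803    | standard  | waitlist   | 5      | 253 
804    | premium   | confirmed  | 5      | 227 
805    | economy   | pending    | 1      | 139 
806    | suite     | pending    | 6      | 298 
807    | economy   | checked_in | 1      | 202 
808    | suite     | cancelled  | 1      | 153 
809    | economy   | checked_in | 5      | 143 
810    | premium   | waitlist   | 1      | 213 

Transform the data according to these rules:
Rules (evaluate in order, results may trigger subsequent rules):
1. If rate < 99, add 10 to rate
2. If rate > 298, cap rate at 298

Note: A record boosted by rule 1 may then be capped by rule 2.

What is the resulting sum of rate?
1990

Step 1: Apply rule 1 to records with rate < 99
  - 0 records get bonus of 10
  - Of these, 0 records then exceed 298 and get capped
Step 2: Apply rule 2 to records with rate > 298
  - 0 records (original) are capped
Step 3: Calculate final sum = 1990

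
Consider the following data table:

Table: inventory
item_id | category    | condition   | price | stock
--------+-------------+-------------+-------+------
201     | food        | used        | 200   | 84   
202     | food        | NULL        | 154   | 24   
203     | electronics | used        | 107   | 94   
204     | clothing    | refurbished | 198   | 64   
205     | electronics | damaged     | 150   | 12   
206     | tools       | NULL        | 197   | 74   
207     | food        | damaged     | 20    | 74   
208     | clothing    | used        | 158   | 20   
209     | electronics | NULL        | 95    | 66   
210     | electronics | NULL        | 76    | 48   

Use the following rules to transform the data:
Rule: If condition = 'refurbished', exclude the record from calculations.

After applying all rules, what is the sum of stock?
496

Step 1: Identify records where condition = 'refurbished'
Step 2: The excluded records sum to 64
Step 3: Original total stock = 560
Step 4: Remaining total = 560 - 64 = 496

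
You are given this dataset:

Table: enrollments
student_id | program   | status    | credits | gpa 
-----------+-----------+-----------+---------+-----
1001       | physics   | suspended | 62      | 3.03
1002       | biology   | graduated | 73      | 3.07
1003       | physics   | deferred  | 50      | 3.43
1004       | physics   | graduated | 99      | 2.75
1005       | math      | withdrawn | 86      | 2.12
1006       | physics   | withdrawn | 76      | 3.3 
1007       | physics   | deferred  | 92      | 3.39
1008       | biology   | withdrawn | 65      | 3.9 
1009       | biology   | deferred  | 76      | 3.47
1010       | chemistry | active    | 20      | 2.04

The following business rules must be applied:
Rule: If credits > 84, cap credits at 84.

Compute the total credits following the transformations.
674

Step 1: 3 records have credits > 84
Step 2: These records originally summed to 277
Step 3: After capping: 3 × 84 = 252
Step 4: Unaffected records sum: 422
Step 5: Final sum = 252 + 422 = 674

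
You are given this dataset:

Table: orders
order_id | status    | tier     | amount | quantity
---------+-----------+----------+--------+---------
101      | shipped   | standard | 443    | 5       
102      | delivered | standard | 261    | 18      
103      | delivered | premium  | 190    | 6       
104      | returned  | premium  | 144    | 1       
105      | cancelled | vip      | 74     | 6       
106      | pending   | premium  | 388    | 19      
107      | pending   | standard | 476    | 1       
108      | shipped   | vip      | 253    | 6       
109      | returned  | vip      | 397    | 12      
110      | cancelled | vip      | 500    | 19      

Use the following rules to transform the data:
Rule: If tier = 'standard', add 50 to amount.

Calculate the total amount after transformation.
3276

Step 1: Count records where tier = 'standard': 3
Step 2: Total bonus added: 3 × 50 = 150
Step 3: Original sum of amount: 3126
Step 4: Final sum = 3126 + 150 = 3276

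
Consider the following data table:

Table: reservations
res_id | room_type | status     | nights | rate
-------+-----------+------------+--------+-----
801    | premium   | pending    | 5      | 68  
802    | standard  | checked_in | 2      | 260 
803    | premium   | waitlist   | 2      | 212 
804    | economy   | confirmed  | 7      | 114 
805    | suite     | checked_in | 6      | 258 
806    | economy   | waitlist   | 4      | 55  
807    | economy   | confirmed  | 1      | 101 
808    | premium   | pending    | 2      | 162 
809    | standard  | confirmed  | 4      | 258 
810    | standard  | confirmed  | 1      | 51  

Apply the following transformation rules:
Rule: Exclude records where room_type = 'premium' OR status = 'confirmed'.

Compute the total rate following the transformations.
573

Step 1: Find records where room_type = 'premium' OR status = 'confirmed'
Step 2: 7 records match, summing to 966
Step 3: Original sum: 1539
Step 4: Remaining sum = 1539 - 966 = 573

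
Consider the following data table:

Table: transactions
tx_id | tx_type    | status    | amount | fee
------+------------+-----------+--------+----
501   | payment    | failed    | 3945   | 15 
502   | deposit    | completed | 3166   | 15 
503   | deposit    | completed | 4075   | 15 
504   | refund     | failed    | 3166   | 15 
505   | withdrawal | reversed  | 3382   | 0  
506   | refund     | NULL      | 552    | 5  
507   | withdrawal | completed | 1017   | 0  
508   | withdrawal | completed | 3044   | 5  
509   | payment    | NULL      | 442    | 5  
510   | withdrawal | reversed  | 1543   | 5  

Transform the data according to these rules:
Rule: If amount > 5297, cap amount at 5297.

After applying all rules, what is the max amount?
4075

Step 1: Original maximum amount = 4075
Step 2: Check cap of 5297 against maximum
Step 3: No records exceed the cap (max 4075 <= cap 5297), so no capping applies
Step 4: Maximum after transformation = 4075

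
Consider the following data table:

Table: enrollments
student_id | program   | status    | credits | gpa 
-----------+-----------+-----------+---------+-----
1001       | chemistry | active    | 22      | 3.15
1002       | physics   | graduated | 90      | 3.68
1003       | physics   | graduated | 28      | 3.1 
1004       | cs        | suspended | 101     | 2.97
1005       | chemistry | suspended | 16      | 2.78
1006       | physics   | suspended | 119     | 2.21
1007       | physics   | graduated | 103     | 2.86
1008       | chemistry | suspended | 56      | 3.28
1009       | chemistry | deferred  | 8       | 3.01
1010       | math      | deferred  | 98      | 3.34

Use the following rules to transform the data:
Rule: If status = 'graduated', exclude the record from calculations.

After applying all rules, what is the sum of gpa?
20.74

Step 1: Identify records where status = 'graduated'
Step 2: The excluded records sum to 9.64
Step 3: Original total gpa = 30.38
Step 4: Remaining total = 30.38 - 9.64 = 20.74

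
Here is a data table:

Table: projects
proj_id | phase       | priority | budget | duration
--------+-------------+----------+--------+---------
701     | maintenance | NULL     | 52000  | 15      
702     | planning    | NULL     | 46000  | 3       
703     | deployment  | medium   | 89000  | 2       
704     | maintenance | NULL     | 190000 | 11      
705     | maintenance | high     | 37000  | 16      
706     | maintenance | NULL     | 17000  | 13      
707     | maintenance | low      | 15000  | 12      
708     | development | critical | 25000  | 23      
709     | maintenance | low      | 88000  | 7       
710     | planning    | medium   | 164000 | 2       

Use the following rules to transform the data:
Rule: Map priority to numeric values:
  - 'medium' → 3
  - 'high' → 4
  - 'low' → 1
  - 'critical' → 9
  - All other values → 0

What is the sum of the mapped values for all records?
21

Step 1: Apply mapping to each record
Step 2: Count by status:
  'medium': 2 records × 3 = 6
  'high': 1 records × 4 = 4
  'low': 2 records × 1 = 2
  'critical': 1 records × 9 = 9
Step 3: Sum all mapped values = 21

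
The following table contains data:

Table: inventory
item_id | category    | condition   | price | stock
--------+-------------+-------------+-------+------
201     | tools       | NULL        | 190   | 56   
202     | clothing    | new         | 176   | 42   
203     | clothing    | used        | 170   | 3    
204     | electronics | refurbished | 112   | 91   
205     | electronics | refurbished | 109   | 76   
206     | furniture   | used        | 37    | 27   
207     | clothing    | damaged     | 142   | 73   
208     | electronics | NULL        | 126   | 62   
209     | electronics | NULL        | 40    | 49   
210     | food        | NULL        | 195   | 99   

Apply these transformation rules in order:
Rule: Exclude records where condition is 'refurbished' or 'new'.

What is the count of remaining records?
7

Step 1: Count records to exclude
  - 2 (refurbished) + 1 (new) = 3 records
Step 2: Total records: 10
Step 3: Remaining = 10 - 3 = 7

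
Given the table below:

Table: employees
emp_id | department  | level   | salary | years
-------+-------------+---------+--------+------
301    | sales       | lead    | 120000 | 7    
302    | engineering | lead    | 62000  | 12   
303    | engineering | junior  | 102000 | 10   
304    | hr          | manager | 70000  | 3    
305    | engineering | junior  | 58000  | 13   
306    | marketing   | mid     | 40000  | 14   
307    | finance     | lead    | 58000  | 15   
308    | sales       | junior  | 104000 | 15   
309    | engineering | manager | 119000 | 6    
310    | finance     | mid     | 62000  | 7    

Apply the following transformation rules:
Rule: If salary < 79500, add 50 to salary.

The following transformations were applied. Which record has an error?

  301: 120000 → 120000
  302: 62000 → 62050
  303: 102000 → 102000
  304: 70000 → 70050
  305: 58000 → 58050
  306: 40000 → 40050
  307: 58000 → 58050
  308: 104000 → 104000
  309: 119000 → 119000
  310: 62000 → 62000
Record 310 has an error. The correct transformed value should be 62050, not 62000.

Step 1: Check each record against the rule
Step 2: Record 310 has salary = 62000
Step 3: Since 62000 < 79500, the bonus should have been applied
Step 4: Correct value = 62050, but claimed value = 62000
Conclusion: Record 310 has the error.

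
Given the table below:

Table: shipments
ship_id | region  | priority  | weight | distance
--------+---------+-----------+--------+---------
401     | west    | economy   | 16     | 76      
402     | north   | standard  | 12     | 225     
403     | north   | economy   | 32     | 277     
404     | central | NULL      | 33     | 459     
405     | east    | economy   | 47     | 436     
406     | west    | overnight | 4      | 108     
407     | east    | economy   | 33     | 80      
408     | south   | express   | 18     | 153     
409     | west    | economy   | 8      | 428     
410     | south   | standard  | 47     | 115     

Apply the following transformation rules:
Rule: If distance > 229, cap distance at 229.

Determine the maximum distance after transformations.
229

Step 1: Original maximum distance = 459
Step 2: Apply cap at 229
Step 3: 4 records had distance > 229 and were capped
Step 4: Maximum after transformation = 229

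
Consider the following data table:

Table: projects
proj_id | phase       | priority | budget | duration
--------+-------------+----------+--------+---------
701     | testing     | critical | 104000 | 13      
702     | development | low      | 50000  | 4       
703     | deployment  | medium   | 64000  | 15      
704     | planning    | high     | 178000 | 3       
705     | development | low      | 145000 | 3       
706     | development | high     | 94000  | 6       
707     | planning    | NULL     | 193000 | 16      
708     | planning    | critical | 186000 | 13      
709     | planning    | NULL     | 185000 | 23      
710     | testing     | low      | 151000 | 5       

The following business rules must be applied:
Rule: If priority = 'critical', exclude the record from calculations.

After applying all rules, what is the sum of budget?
1060000

Step 1: Identify records where priority = 'critical'
Step 2: The excluded records sum to 290000
Step 3: Original total budget = 1350000
Step 4: Remaining total = 1350000 - 290000 = 1060000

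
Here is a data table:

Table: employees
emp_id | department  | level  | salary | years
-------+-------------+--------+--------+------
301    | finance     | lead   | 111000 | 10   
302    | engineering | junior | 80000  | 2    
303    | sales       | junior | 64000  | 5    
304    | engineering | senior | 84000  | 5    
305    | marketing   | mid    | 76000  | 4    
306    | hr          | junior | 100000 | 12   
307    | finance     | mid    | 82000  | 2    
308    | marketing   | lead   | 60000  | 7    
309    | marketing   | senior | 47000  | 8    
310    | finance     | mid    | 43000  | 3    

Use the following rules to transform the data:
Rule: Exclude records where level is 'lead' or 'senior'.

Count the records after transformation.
6

Step 1: Count records to exclude
  - 2 (lead) + 2 (senior) = 4 records
Step 2: Total records: 10
Step 3: Remaining = 10 - 4 = 6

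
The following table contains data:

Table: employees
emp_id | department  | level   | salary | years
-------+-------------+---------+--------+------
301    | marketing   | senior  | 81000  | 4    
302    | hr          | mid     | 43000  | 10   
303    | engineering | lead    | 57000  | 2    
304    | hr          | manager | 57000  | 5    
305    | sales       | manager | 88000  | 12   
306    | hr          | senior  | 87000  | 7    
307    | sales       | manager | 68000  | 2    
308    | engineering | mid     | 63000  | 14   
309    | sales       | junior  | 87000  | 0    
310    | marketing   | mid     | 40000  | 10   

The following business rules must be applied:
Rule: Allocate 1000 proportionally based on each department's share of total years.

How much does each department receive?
engineering: 242.42, hr: 333.33, marketing: 212.12, sales: 212.12

Step 1: Calculate total years = 66
Step 2: Calculate each department's proportion:
  engineering: 16/66 = 24.24% → 242.42
  hr: 22/66 = 33.33% → 333.33
  marketing: 14/66 = 21.21% → 212.12
  sales: 14/66 = 21.21% → 212.12
Step 3: Verify: sum of allocations ≈ 1000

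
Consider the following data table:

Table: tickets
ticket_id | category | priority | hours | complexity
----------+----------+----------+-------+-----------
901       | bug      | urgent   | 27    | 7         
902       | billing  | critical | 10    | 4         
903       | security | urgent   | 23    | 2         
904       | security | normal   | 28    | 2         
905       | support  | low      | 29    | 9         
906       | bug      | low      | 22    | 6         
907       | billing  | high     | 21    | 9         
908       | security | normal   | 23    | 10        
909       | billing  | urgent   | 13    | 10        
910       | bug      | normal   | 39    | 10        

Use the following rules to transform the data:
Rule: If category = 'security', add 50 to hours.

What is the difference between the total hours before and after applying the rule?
150

Step 1: Original sum of hours = 235
Step 2: 3 records have category = 'security'
Step 3: Each affected record changes by 50
Step 4: Total change = 3 × 50 = 150
Step 5: New sum = 235 + 150 = 385
Step 6: Difference = |385 - 235| = 150
        (Sum increased by 150)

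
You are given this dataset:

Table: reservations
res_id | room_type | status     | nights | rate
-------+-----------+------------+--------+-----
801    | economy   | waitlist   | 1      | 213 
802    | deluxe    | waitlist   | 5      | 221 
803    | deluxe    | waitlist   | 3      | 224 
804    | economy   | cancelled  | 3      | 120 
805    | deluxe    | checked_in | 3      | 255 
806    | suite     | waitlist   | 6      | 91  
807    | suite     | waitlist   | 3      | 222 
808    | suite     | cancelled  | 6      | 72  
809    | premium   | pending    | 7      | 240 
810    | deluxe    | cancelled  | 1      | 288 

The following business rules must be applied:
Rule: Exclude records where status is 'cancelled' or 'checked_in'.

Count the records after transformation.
6

Step 1: Count records to exclude
  - 3 (cancelled) + 1 (checked_in) = 4 records
Step 2: Total records: 10
Step 3: Remaining = 10 - 4 = 6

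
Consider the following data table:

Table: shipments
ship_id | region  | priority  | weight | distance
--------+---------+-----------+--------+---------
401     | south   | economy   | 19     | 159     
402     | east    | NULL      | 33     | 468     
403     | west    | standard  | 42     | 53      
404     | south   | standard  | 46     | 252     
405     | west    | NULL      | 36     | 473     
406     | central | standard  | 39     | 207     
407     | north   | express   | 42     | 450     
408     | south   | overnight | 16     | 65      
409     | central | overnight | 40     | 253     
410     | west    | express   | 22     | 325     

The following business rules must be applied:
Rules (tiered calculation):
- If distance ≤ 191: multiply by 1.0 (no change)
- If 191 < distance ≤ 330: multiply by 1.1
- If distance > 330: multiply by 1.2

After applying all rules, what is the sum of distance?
3086.9

Step 1: Tier 1 (distance ≤ 191): 3 records, sum = 277 × 1.0 = 277.0
Step 2: Tier 2 (191 < distance ≤ 330): 4 records, sum = 1037 × 1.1 = 1140.7
Step 3: Tier 3 (distance > 330): 3 records, sum = 1391 × 1.2 = 1669.2
Step 4: Final sum = 277.0 + 1140.7 + 1669.2 = 3086.9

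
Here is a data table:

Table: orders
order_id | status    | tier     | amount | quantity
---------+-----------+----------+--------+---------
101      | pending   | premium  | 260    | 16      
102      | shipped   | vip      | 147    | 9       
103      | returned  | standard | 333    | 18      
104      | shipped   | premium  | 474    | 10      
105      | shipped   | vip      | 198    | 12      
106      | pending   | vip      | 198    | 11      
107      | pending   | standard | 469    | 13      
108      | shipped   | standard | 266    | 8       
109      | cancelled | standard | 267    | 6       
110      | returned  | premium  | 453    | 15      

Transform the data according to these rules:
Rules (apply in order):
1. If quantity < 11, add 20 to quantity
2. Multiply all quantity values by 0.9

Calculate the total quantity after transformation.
178.2

Step 1: Apply Rule 1 - Add 20 to records with quantity < 11
  - 4 records affected: 33 + (4 × 20) = 113
  - Unaffected records: 85
  - Sum after Rule 1: 198
Step 2: Apply Rule 2 - Multiply all by 0.9
  - 198 × 0.9 = 178.2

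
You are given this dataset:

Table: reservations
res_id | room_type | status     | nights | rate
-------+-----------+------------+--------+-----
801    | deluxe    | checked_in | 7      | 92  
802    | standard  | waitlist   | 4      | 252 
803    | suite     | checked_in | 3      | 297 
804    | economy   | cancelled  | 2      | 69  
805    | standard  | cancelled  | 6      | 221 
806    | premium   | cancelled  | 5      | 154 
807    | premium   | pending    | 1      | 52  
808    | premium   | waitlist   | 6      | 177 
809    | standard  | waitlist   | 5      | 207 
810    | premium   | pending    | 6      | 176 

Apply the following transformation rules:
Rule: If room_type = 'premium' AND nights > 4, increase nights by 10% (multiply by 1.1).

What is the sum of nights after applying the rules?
46.7

Step 1: Find records where room_type = 'premium' AND nights > 4
Step 2: 3 records match, summing to 17
Step 3: After multiplier: 17 × 1.1 = 18.7
Step 4: Unaffected records sum: 28
Step 5: Final sum = 18.7 + 28 = 46.7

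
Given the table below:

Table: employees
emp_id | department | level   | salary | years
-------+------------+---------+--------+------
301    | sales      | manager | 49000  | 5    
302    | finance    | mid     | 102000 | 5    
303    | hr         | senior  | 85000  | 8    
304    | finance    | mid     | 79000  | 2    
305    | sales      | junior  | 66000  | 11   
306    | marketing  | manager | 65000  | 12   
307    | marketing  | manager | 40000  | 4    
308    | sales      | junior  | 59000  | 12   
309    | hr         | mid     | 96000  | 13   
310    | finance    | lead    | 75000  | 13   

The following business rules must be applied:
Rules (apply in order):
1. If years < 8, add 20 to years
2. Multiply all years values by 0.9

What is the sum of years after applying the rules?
148.5

Step 1: Apply Rule 1 - Add 20 to records with years < 8
  - 4 records affected: 16 + (4 × 20) = 96
  - Unaffected records: 69
  - Sum after Rule 1: 165
Step 2: Apply Rule 2 - Multiply all by 0.9
  - 165 × 0.9 = 148.5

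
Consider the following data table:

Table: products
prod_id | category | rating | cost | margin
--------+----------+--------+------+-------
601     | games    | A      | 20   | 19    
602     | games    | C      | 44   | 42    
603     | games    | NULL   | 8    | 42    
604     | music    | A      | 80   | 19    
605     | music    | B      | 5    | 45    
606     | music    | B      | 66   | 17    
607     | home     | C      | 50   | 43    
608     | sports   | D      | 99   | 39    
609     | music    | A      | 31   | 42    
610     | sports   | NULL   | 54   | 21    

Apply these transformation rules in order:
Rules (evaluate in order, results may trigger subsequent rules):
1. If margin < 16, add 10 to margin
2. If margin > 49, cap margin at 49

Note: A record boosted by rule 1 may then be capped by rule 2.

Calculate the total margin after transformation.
329

Step 1: Apply rule 1 to records with margin < 16
  - 0 records get bonus of 10
  - Of these, 0 records then exceed 49 and get capped
Step 2: Apply rule 2 to records with margin > 49
  - 0 records (original) are capped
Step 3: Calculate final sum = 329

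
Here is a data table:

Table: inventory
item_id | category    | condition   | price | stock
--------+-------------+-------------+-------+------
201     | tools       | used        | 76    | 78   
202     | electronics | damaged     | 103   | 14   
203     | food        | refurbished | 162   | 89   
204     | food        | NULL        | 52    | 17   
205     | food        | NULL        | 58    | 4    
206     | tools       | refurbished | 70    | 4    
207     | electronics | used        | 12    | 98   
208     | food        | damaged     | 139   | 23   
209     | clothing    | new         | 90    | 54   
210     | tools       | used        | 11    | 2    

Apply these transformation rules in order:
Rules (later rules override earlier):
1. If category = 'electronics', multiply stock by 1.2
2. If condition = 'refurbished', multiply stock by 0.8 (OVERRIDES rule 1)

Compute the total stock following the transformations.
386.8

Step 1: Rule 2 takes priority for records with condition = 'refurbished'
  - 2 records: 93 × 0.8 = 74.4
Step 2: Rule 1 applies to remaining records with category = 'electronics'
  - 2 records: 112 × 1.2 = 134.4
Step 3: Other records unchanged: 178
Step 4: Final sum = 74.4 + 134.4 + 178 = 386.8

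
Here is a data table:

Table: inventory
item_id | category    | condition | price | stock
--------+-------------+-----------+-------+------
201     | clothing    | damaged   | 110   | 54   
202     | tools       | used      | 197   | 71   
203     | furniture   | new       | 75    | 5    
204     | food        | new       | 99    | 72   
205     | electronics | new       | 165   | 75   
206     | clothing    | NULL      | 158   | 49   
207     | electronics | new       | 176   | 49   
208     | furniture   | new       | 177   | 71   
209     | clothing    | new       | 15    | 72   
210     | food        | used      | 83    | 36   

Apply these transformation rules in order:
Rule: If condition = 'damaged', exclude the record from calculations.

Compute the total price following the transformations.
1145

Step 1: Identify records where condition = 'damaged'
Step 2: The excluded records sum to 110
Step 3: Original total price = 1255
Step 4: Remaining total = 1255 - 110 = 1145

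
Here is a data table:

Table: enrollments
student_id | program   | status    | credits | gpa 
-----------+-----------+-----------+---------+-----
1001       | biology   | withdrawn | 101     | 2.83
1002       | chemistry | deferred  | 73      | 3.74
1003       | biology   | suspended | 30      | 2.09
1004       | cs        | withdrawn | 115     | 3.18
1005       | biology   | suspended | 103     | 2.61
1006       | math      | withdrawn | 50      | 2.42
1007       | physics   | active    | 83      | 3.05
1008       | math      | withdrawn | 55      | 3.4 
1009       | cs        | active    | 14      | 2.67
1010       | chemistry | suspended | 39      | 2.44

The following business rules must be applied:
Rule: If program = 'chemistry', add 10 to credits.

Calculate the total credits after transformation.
683

Step 1: Count records where program = 'chemistry': 2
Step 2: Total bonus added: 2 × 10 = 20
Step 3: Original sum of credits: 663
Step 4: Final sum = 663 + 20 = 683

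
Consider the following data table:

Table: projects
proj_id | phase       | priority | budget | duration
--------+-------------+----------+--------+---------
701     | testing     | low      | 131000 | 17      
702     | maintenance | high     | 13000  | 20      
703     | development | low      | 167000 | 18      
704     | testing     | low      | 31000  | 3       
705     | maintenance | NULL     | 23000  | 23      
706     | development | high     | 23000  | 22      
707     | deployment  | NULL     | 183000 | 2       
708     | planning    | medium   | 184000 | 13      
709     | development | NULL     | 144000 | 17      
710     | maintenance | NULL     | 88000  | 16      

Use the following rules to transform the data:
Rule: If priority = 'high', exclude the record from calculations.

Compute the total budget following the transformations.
951000

Step 1: Identify records where priority = 'high'
Step 2: The excluded records sum to 36000
Step 3: Original total budget = 987000
Step 4: Remaining total = 987000 - 36000 = 951000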